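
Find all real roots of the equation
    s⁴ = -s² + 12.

Let u = s². The equation becomes u² + u - 12 = 0.
Factor: (u - 3)(u + 4) = 0, so u = 3 or u = -4.
s² = 3 gives s = ±√(3) ≈ ±1.7321.
s² = -4 < 0 has no real solution.

s = -1.7321 or s = 1.7321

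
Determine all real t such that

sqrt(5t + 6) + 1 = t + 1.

Isolate the radical: sqrt(5t + 6) = t.
Square both sides: 5t + 6 = (t)^2.
Expand and rearrange: t^2 - 5t - 6 = 0.
Solving gives t = 6 or t = -1.
Check each candidate in the original equation:
  t = 6: sqrt(36) = 6, while t = 6 — valid.
  t = -1: sqrt(1) = 1, while t = -1 — extraneous.

t = 6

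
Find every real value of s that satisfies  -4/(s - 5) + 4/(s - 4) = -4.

Multiply both sides by (s - 5)(s - 4):
-4(s - 4) + 4(s - 5) = -4(s - 5)(s - 4).
Expand and collect terms: -4s² + 36s - 76 = 0.
By the quadratic formula, s = (-36 ± √80) / -8, so s ≈ 3.382 or s ≈ 5.618.
Neither value makes a denominator zero (s ≠ 5, s ≠ 4), so both are valid.

s = 3.382 or s = 5.618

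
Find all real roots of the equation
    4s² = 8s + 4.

s = -0.4142 or s = 2.4142

Rearrange to standard form: 4s² - 8s - 4 = 0.
Discriminant: (-8)² − 4·4·(-4) = 128.
Quadratic formula: s = (8 ± √128) / 8.
So s = 1 + √(2) ≈ 2.4142 or s = 1 - √(2) ≈ -0.4142.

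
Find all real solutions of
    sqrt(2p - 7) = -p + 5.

p = 4

Square both sides: 2p - 7 = (-p + 5)^2.
Expand and rearrange: p^2 - 12p + 32 = 0.
Solving gives p = 8 or p = 4.
Check each candidate in the original equation:
  p = 8: sqrt(9) = 3, while -p + 5 = -3 — extraneous.
  p = 4: sqrt(1) = 1, while -p + 5 = 1 — valid.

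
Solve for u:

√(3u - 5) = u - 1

Square both sides: 3u - 5 = (u - 1)².
Expand and rearrange: u² - 5u + 6 = 0.
Solving gives u = 3 or u = 2.
Check each candidate in the original equation:
  u = 3: √(4) = 2, while u - 1 = 2 — valid.
  u = 2: √(1) = 1, while u - 1 = 1 — valid.

u = 2 or u = 3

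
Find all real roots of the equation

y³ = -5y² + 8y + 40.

y = -5 or y = -2.8284 or y = 2.8284

Rearrange: y³ + 5y² - 8y - 40 = 0.
Possible rational roots are divisors of -40. Testing y = -5 gives 0, so (y + 5) is a factor.
Divide: y³ + 5y² - 8y - 40 = (y + 5)(y² - 8).
Apply the quadratic formula to y² - 8 = 0: y = (0 ± √32)/2, i.e. y ≈ 2.8284 or y ≈ -2.8284.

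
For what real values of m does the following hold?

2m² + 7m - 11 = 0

m = -4.6762 or m = 1.1762

Discriminant: (7)² − 4·2·(-11) = 137.
Quadratic formula: m = (-7 ± √137) / 4.
So m = -7/4 + √(137)/4 ≈ 1.1762 or m = -√(137)/4 - 7/4 ≈ -4.6762.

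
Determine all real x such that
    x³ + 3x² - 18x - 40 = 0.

Possible rational roots are divisors of -40. Testing x = 4 gives 0, so (x - 4) is a factor.
Divide: x³ + 3x² - 18x - 40 = (x - 4)(x² + 7x + 10).
Factor the quadratic: x = -2 or x = -5.

x = -5 or x = -2 or x = 4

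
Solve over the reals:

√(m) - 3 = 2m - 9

m = 4

Isolate the radical: √(m) = 2m - 6.
Square both sides: m = (2m - 6)².
Expand and rearrange: 4m² - 25m + 36 = 0.
Solving gives m = 4 or m = 2.25.
Check each candidate in the original equation:
  m = 4: √(4) = 2, while 2m - 6 = 2 — valid.
  m = 2.25: √(2.25) = 1.5, while 2m - 6 = -1.5 — extraneous.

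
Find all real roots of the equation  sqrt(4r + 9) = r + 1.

r = 4

Square both sides: 4r + 9 = (r + 1)^2.
Expand and rearrange: r^2 - 2r - 8 = 0.
Solving gives r = 4 or r = -2.
Check each candidate in the original equation:
  r = 4: sqrt(25) = 5, while r + 1 = 5 — valid.
  r = -2: sqrt(1) = 1, while r + 1 = -1 — extraneous.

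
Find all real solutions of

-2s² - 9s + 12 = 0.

Discriminant: (-9)² − 4·(-2)·12 = 177.
Quadratic formula: s = (9 ± √177) / (-4).
So s = -√(177)/4 - 9/4 ≈ -5.576 or s = -9/4 + √(177)/4 ≈ 1.076.

s = -5.576 or s = 1.076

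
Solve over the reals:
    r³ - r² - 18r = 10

Rearrange: r³ - r² - 18r - 10 = 0.
Possible rational roots are divisors of -10. Testing r = 5 gives 0, so (r - 5) is a factor.
Divide: r³ - r² - 18r - 10 = (r - 5)(r² + 4r + 2).
Apply the quadratic formula to r² + 4r + 2 = 0: r = (-4 ± √8)/2, i.e. r ≈ -0.5858 or r ≈ -3.4142.

r = -3.4142 or r = -0.5858 or r = 5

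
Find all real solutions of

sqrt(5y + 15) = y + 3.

Square both sides: 5y + 15 = (y + 3)^2.
Expand and rearrange: y^2 + y - 6 = 0.
Solving gives y = 2 or y = -3.
Check each candidate in the original equation:
  y = 2: sqrt(25) = 5, while y + 3 = 5 — valid.
  y = -3: sqrt(0) = 0, while y + 3 = 0 — valid.

y = -3 or y = 2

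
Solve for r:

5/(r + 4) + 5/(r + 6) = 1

Multiply both sides by (r + 4)(r + 6):
5(r + 6) + 5(r + 4) = (r + 4)(r + 6).
Expand and collect terms: r² - 26 = 0.
By the quadratic formula, r = (0 ± √104) / 2, so r ≈ 5.099 or r ≈ -5.099.
Neither value makes a denominator zero (r ≠ -4, r ≠ -6), so both are valid.

r = -5.099 or r = 5.099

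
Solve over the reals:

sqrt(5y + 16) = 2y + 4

y = 0

Square both sides: 5y + 16 = (2y + 4)^2.
Expand and rearrange: 4y^2 + 11y = 0.
Solving gives y = 0 or y = -2.75.
Check each candidate in the original equation:
  y = 0: sqrt(16) = 4, while 2y + 4 = 4 — valid.
  y = -2.75: sqrt(2.25) = 1.5, while 2y + 4 = -1.5 — extraneous.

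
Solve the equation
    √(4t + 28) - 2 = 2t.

t = 2

Isolate the radical: √(4t + 28) = 2t + 2.
Square both sides: 4t + 28 = (2t + 2)².
Expand and rearrange: 4t² + 4t - 24 = 0.
Solving gives t = 2 or t = -3.
Check each candidate in the original equation:
  t = 2: √(36) = 6, while 2t + 2 = 6 — valid.
  t = -3: √(16) = 4, while 2t + 2 = -4 — extraneous.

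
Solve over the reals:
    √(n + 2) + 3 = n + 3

Isolate the radical: √(n + 2) = n.
Square both sides: n + 2 = (n)².
Expand and rearrange: n² - n - 2 = 0.
Solving gives n = 2 or n = -1.
Check each candidate in the original equation:
  n = 2: √(4) = 2, while n = 2 — valid.
  n = -1: √(1) = 1, while n = -1 — extraneous.

n = 2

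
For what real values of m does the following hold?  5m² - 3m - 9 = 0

Discriminant: (-3)² − 4·5·(-9) = 189.
Quadratic formula: m = (3 ± √189) / 10.
So m = 3/10 + 3·√(21)/10 ≈ 1.6748 or m = 3/10 - 3·√(21)/10 ≈ -1.0748.

m = -1.0748 or m = 1.6748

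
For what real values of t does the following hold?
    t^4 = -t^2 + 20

t = -2 or t = 2

Let u = t^2. The equation becomes u^2 + u - 20 = 0.
Factor: (u + 5)(u - 4) = 0, so u = -5 or u = 4.
t^2 = -5 < 0 has no real solution.
t^2 = 4 gives t = +/-2.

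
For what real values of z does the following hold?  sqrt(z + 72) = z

z = 9

Square both sides: z + 72 = (z)^2.
Expand and rearrange: z^2 - z - 72 = 0.
Solving gives z = 9 or z = -8.
Check each candidate in the original equation:
  z = 9: sqrt(81) = 9, while z = 9 — valid.
  z = -8: sqrt(64) = 8, while z = -8 — extraneous.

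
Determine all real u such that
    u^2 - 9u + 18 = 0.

Factor: (u - 3)(u - 6) = 0.
So u = 3 or u = 6.

u = 3 or u = 6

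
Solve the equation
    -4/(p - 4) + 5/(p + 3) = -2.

Multiply both sides by (p - 4)(p + 3):
-4(p + 3) + 5(p - 4) = -2(p - 4)(p + 3).
Expand and collect terms: -2p² + p + 56 = 0.
By the quadratic formula, p = (-1 ± √449) / -4, so p ≈ -5.0474 or p ≈ 5.5474.
Neither value makes a denominator zero (p ≠ 4, p ≠ -3), so both are valid.

p = -5.0474 or p = 5.5474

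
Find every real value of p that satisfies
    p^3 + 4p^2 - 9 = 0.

p = -3 or p = -2.3028 or p = 1.3028

Possible rational roots are divisors of -9. Testing p = -3 gives 0, so (p + 3) is a factor.
Divide: p^3 + 4p^2 - 9 = (p + 3)(p^2 + p - 3).
Apply the quadratic formula to p^2 + p - 3 = 0: p = (-1 +/- sqrt(13))/2, i.e. p ~= 1.3028 or p ~= -2.3028.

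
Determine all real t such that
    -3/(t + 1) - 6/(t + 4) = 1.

t = -12.1962 or t = -1.8038

Multiply both sides by (t + 1)(t + 4):
-3(t + 4) - 6(t + 1) = (t + 1)(t + 4).
Expand and collect terms: t^2 + 14t + 22 = 0.
By the quadratic formula, t = (-14 +/- sqrt(108)) / 2, so t ~= -1.8038 or t ~= -12.1962.
Neither value makes a denominator zero (t != -1, t != -4), so both are valid.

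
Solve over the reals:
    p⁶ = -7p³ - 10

Let u = p³. The equation becomes u² + 7u + 10 = 0.
Factor: (u + 5)(u + 2) = 0, so u = -5 or u = -2.
p³ = -5 gives p = -∛(5) ≈ -1.71.
p³ = -2 gives p = -∛(2) ≈ -1.2599.

p = -1.71 or p = -1.2599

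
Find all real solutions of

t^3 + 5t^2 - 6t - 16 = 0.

t = -5.5616 or t = -1.4384 or t = 2

Possible rational roots are divisors of -16. Testing t = 2 gives 0, so (t - 2) is a factor.
Divide: t^3 + 5t^2 - 6t - 16 = (t - 2)(t^2 + 7t + 8).
Apply the quadratic formula to t^2 + 7t + 8 = 0: t = (-7 +/- sqrt(17))/2, i.e. t ~= -1.4384 or t ~= -5.5616.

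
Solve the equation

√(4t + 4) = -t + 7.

t = 3

Square both sides: 4t + 4 = (-t + 7)².
Expand and rearrange: t² - 18t + 45 = 0.
Solving gives t = 15 or t = 3.
Check each candidate in the original equation:
  t = 15: √(64) = 8, while -t + 7 = -8 — extraneous.
  t = 3: √(16) = 4, while -t + 7 = 4 — valid.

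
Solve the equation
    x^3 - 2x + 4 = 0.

Possible rational roots are divisors of 4. Testing x = -2 gives 0, so (x + 2) is a factor.
Divide: x^3 - 2x + 4 = (x + 2)(x^2 - 2x + 2).
The quadratic x^2 - 2x + 2 has discriminant -4 < 0, so no further real roots.

x = -2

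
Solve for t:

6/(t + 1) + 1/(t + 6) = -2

t = -7 or t = -3.5

Multiply both sides by (t + 1)(t + 6):
6(t + 6) + (t + 1) = -2(t + 1)(t + 6).
Expand and collect terms: -2t² - 21t - 49 = 0.
Factor or apply the quadratic formula: t = -7 or t = -3.5.
Neither value makes a denominator zero (t ≠ -1, t ≠ -6), so both are valid.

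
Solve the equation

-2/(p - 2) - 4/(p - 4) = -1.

p = 2.5359 or p = 9.4641

Multiply both sides by (p - 2)(p - 4):
-2(p - 4) - 4(p - 2) = -(p - 2)(p - 4).
Expand and collect terms: -p^2 + 12p - 24 = 0.
By the quadratic formula, p = (-12 +/- sqrt(48)) / -2, so p ~= 2.5359 or p ~= 9.4641.
Neither value makes a denominator zero (p != 2, p != 4), so both are valid.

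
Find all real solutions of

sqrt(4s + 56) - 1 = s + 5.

Isolate the radical: sqrt(4s + 56) = s + 6.
Square both sides: 4s + 56 = (s + 6)^2.
Expand and rearrange: s^2 + 8s - 20 = 0.
Solving gives s = 2 or s = -10.
Check each candidate in the original equation:
  s = 2: sqrt(64) = 8, while s + 6 = 8 — valid.
  s = -10: sqrt(16) = 4, while s + 6 = -4 — extraneous.

s = 2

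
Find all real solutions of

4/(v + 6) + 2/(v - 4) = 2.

v = -4.217 or v = 5.217

Multiply both sides by (v + 6)(v - 4):
4(v - 4) + 2(v + 6) = 2(v + 6)(v - 4).
Expand and collect terms: 2v² - 2v - 44 = 0.
By the quadratic formula, v = (2 ± √356) / 4, so v ≈ 5.217 or v ≈ -4.217.
Neither value makes a denominator zero (v ≠ -6, v ≠ 4), so both are valid.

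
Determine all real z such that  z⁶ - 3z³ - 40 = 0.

z = -1.71 or z = 2

Let u = z³. The equation becomes u² - 3u - 40 = 0.
Factor: (u - 8)(u + 5) = 0, so u = 8 or u = -5.
z³ = 8 gives z = 2.
z³ = -5 gives z = -∛(5) ≈ -1.71.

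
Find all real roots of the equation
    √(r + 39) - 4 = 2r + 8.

r = -3

Isolate the radical: √(r + 39) = 2r + 12.
Square both sides: r + 39 = (2r + 12)².
Expand and rearrange: 4r² + 47r + 105 = 0.
Solving gives r = -3 or r = -8.75.
Check each candidate in the original equation:
  r = -3: √(36) = 6, while 2r + 12 = 6 — valid.
  r = -8.75: √(30.25) = 5.5, while 2r + 12 = -5.5 — extraneous.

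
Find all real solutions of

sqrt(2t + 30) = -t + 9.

t = 3

Square both sides: 2t + 30 = (-t + 9)^2.
Expand and rearrange: t^2 - 20t + 51 = 0.
Solving gives t = 17 or t = 3.
Check each candidate in the original equation:
  t = 17: sqrt(64) = 8, while -t + 9 = -8 — extraneous.
  t = 3: sqrt(36) = 6, while -t + 9 = 6 — valid.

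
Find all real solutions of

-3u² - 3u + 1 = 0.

u = -1.2638 or u = 0.2638

Discriminant: (-3)² − 4·(-3)·1 = 21.
Quadratic formula: u = (3 ± √21) / (-6).
So u = -√(21)/6 - 1/2 ≈ -1.2638 or u = -1/2 + √(21)/6 ≈ 0.2638.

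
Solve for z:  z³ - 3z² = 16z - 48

z = -4 or z = 3 or z = 4

Rearrange: z³ - 3z² - 16z + 48 = 0.
Possible rational roots are divisors of 48. Testing z = -4 gives 0, so (z + 4) is a factor.
Divide: z³ - 3z² - 16z + 48 = (z + 4)(z² - 7z + 12).
Factor the quadratic: z = 4 or z = 3.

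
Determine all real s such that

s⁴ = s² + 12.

Let u = s². The equation becomes u² - u - 12 = 0.
Factor: (u + 3)(u - 4) = 0, so u = -3 or u = 4.
s² = -3 < 0 has no real solution.
s² = 4 gives s = ±2.

s = -2 or s = 2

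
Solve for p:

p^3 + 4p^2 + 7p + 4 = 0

p = -1

Possible rational roots are divisors of 4. Testing p = -1 gives 0, so (p + 1) is a factor.
Divide: p^3 + 4p^2 + 7p + 4 = (p + 1)(p^2 + 3p + 4).
The quadratic p^2 + 3p + 4 has discriminant -7 < 0, so no further real roots.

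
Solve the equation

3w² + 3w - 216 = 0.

Factor: 3(w - 8)(w + 9) = 0.
So w = 8 or w = -9.

w = -9 or w = 8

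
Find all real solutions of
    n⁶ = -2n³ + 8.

Let u = n³. The equation becomes u² + 2u - 8 = 0.
Factor: (u + 4)(u - 2) = 0, so u = -4 or u = 2.
n³ = -4 gives n = -∛(4) ≈ -1.5874.
n³ = 2 gives n = ∛(2) ≈ 1.2599.

n = -1.5874 or n = 1.2599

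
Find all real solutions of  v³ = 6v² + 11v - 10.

v = -2 or v = 0.6834 or v = 7.3166

Rearrange: v³ - 6v² - 11v + 10 = 0.
Possible rational roots are divisors of 10. Testing v = -2 gives 0, so (v + 2) is a factor.
Divide: v³ - 6v² - 11v + 10 = (v + 2)(v² - 8v + 5).
Apply the quadratic formula to v² - 8v + 5 = 0: v = (8 ± √44)/2, i.e. v ≈ 7.3166 or v ≈ 0.6834.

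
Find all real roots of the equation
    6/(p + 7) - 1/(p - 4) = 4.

p = -5.4593 or p = 3.7093

Multiply both sides by (p + 7)(p - 4):
6(p - 4) - (p + 7) = 4(p + 7)(p - 4).
Expand and collect terms: 4p^2 + 7p - 81 = 0.
By the quadratic formula, p = (-7 +/- sqrt(1345)) / 8, so p ~= 3.7093 or p ~= -5.4593.
Neither value makes a denominator zero (p != -7, p != 4), so both are valid.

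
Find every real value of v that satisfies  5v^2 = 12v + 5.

v = -0.362 or v = 2.762

Rearrange to standard form: 5v^2 - 12v - 5 = 0.
Discriminant: (-12)^2 - 4*5*(-5) = 244.
Quadratic formula: v = (12 +/- sqrt(244)) / 10.
So v = 6/5 + sqrt(61)/5 ~= 2.762 or v = 6/5 - sqrt(61)/5 ~= -0.362.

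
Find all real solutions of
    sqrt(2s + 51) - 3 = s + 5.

Isolate the radical: sqrt(2s + 51) = s + 8.
Square both sides: 2s + 51 = (s + 8)^2.
Expand and rearrange: s^2 + 14s + 13 = 0.
Solving gives s = -1 or s = -13.
Check each candidate in the original equation:
  s = -1: sqrt(49) = 7, while s + 8 = 7 — valid.
  s = -13: sqrt(25) = 5, while s + 8 = -5 — extraneous.

s = -1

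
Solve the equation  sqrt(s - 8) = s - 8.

s = 8 or s = 9

Square both sides: s - 8 = (s - 8)^2.
Expand and rearrange: s^2 - 17s + 72 = 0.
Solving gives s = 9 or s = 8.
Check each candidate in the original equation:
  s = 9: sqrt(1) = 1, while s - 8 = 1 — valid.
  s = 8: sqrt(0) = 0, while s - 8 = 0 — valid.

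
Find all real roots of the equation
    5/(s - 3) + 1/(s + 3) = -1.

Multiply both sides by (s - 3)(s + 3):
5(s + 3) + (s - 3) = -(s - 3)(s + 3).
Expand and collect terms: -s^2 - 6s - 3 = 0.
By the quadratic formula, s = (6 +/- sqrt(24)) / -2, so s ~= -5.4495 or s ~= -0.5505.
Neither value makes a denominator zero (s != 3, s != -3), so both are valid.

s = -5.4495 or s = -0.5505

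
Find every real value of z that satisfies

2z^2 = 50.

z = -5 or z = 5

Bring every term to one side: 2z^2 - 50 = 0.
Factor: 2(z + 5)(z - 5) = 0.
So z = -5 or z = 5.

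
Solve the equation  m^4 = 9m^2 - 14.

m = -2.6458 or m = -1.4142 or m = 1.4142 or m = 2.6458

Let u = m^2. The equation becomes u^2 - 9u + 14 = 0.
Factor: (u - 7)(u - 2) = 0, so u = 7 or u = 2.
m^2 = 7 gives m = +/-sqrt(7) ~= +/-2.6458.
m^2 = 2 gives m = +/-sqrt(2) ~= +/-1.4142.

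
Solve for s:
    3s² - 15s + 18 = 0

Factor: 3(s - 3)(s - 2) = 0.
So s = 3 or s = 2.

s = 2 or s = 3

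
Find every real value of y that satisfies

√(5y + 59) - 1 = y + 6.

y = 1

Isolate the radical: √(5y + 59) = y + 7.
Square both sides: 5y + 59 = (y + 7)².
Expand and rearrange: y² + 9y - 10 = 0.
Solving gives y = 1 or y = -10.
Check each candidate in the original equation:
  y = 1: √(64) = 8, while y + 7 = 8 — valid.
  y = -10: √(9) = 3, while y + 7 = -3 — extraneous.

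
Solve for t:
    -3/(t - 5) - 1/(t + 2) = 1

t = -3.5414 or t = 2.5414

Multiply both sides by (t - 5)(t + 2):
-3(t + 2) - (t - 5) = (t - 5)(t + 2).
Expand and collect terms: t^2 + t - 9 = 0.
By the quadratic formula, t = (-1 +/- sqrt(37)) / 2, so t ~= 2.5414 or t ~= -3.5414.
Neither value makes a denominator zero (t != 5, t != -2), so both are valid.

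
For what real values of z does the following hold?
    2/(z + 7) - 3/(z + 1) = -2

Multiply both sides by (z + 7)(z + 1):
2(z + 1) - 3(z + 7) = -2(z + 7)(z + 1).
Expand and collect terms: -2z² - 15z + 5 = 0.
By the quadratic formula, z = (15 ± √265) / -4, so z ≈ -7.8197 or z ≈ 0.3197.
Neither value makes a denominator zero (z ≠ -7, z ≠ -1), so both are valid.

z = -7.8197 or z = 0.3197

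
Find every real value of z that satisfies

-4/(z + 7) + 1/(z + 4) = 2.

z = -8.8117 or z = -3.6883

Multiply both sides by (z + 7)(z + 4):
-4(z + 4) + (z + 7) = 2(z + 7)(z + 4).
Expand and collect terms: 2z^2 + 25z + 65 = 0.
By the quadratic formula, z = (-25 +/- sqrt(105)) / 4, so z ~= -3.6883 or z ~= -8.8117.
Neither value makes a denominator zero (z != -7, z != -4), so both are valid.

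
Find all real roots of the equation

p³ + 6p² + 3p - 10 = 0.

p = -5 or p = -2 or p = 1

Possible rational roots are divisors of -10. Testing p = -5 gives 0, so (p + 5) is a factor.
Divide: p³ + 6p² + 3p - 10 = (p + 5)(p² + p - 2).
Factor the quadratic: p = 1 or p = -2.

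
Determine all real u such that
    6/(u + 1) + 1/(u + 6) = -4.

Multiply both sides by (u + 1)(u + 6):
6(u + 6) + (u + 1) = -4(u + 1)(u + 6).
Expand and collect terms: -4u^2 - 35u - 61 = 0.
By the quadratic formula, u = (35 +/- sqrt(249)) / -8, so u ~= -6.3475 or u ~= -2.4025.
Neither value makes a denominator zero (u != -1, u != -6), so both are valid.

u = -6.3475 or u = -2.4025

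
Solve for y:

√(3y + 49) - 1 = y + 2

Isolate the radical: √(3y + 49) = y + 3.
Square both sides: 3y + 49 = (y + 3)².
Expand and rearrange: y² + 3y - 40 = 0.
Solving gives y = 5 or y = -8.
Check each candidate in the original equation:
  y = 5: √(64) = 8, while y + 3 = 8 — valid.
  y = -8: √(25) = 5, while y + 3 = -5 — extraneous.

y = 5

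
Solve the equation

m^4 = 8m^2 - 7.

m = -2.6458 or m = -1 or m = 1 or m = 2.6458

Let u = m^2. The equation becomes u^2 - 8u + 7 = 0.
Factor: (u - 1)(u - 7) = 0, so u = 1 or u = 7.
m^2 = 1 gives m = +/-1.
m^2 = 7 gives m = +/-sqrt(7) ~= +/-2.6458.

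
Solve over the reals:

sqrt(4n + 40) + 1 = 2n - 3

Isolate the radical: sqrt(4n + 40) = 2n - 4.
Square both sides: 4n + 40 = (2n - 4)^2.
Expand and rearrange: 4n^2 - 20n - 24 = 0.
Solving gives n = 6 or n = -1.
Check each candidate in the original equation:
  n = 6: sqrt(64) = 8, while 2n - 4 = 8 — valid.
  n = -1: sqrt(36) = 6, while 2n - 4 = -6 — extraneous.

n = 6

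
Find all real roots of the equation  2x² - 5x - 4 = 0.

Discriminant: (-5)² − 4·2·(-4) = 57.
Quadratic formula: x = (5 ± √57) / 4.
So x = 5/4 + √(57)/4 ≈ 3.1375 or x = 5/4 - √(57)/4 ≈ -0.6375.

x = -0.6375 or x = 3.1375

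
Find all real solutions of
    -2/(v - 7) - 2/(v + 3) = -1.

Multiply both sides by (v - 7)(v + 3):
-2(v + 3) - 2(v - 7) = -(v - 7)(v + 3).
Expand and collect terms: -v² + 8v + 13 = 0.
By the quadratic formula, v = (-8 ± √116) / -2, so v ≈ -1.3852 or v ≈ 9.3852.
Neither value makes a denominator zero (v ≠ 7, v ≠ -3), so both are valid.

v = -1.3852 or v = 9.3852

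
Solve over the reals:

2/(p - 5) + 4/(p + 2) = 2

Multiply both sides by (p - 5)(p + 2):
2(p + 2) + 4(p - 5) = 2(p - 5)(p + 2).
Expand and collect terms: 2p^2 - 12p - 4 = 0.
By the quadratic formula, p = (12 +/- sqrt(176)) / 4, so p ~= 6.3166 or p ~= -0.3166.
Neither value makes a denominator zero (p != 5, p != -2), so both are valid.

p = -0.3166 or p = 6.3166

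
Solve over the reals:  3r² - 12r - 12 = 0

r = -0.8284 or r = 4.8284

Discriminant: (-12)² − 4·3·(-12) = 288.
Quadratic formula: r = (12 ± √288) / 6.
So r = 2 + 2·√(2) ≈ 4.8284 or r = 2 - 2·√(2) ≈ -0.8284.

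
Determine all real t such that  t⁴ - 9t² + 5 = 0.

t = -2.8992 or t = -0.7713 or t = 0.7713 or t = 2.8992

Let u = t². The equation becomes u² - 9u + 5 = 0.
By the quadratic formula, u = √(61)/2 + 9/2 or u = 9/2 - √(61)/2.
t² = √(61)/2 + 9/2 gives t = ±√(√(61)/2 + 9/2) ≈ ±2.8992.
t² = 9/2 - √(61)/2 gives t = ±√(9/2 - √(61)/2) ≈ ±0.7713.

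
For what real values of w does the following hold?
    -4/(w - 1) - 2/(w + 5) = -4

Multiply both sides by (w - 1)(w + 5):
-4(w + 5) - 2(w - 1) = -4(w - 1)(w + 5).
Expand and collect terms: -4w^2 - 10w + 38 = 0.
By the quadratic formula, w = (10 +/- sqrt(708)) / -8, so w ~= -4.576 or w ~= 2.076.
Neither value makes a denominator zero (w != 1, w != -5), so both are valid.

w = -4.576 or w = 2.076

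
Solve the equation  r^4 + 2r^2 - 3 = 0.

r = -1 or r = 1

Let u = r^2. The equation becomes u^2 + 2u - 3 = 0.
Factor: (u + 3)(u - 1) = 0, so u = -3 or u = 1.
r^2 = -3 < 0 has no real solution.
r^2 = 1 gives r = +/-1.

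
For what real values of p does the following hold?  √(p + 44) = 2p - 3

p = 5

Square both sides: p + 44 = (2p - 3)².
Expand and rearrange: 4p² - 13p - 35 = 0.
Solving gives p = 5 or p = -1.75.
Check each candidate in the original equation:
  p = 5: √(49) = 7, while 2p - 3 = 7 — valid.
  p = -1.75: √(42.25) = 6.5, while 2p - 3 = -6.5 — extraneous.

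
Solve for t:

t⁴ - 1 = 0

t = -1 or t = 1

Let u = t². The equation becomes u² - 1 = 0.
Factor: (u - 1)(u + 1) = 0, so u = 1 or u = -1.
t² = 1 gives t = ±1.
t² = -1 < 0 has no real solution.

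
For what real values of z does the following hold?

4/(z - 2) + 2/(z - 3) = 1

z = 2.6277 or z = 8.3723

Multiply both sides by (z - 2)(z - 3):
4(z - 3) + 2(z - 2) = (z - 2)(z - 3).
Expand and collect terms: z^2 - 11z + 22 = 0.
By the quadratic formula, z = (11 +/- sqrt(33)) / 2, so z ~= 8.3723 or z ~= 2.6277.
Neither value makes a denominator zero (z != 2, z != 3), so both are valid.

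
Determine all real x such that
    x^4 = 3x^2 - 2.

Let u = x^2. The equation becomes u^2 - 3u + 2 = 0.
Factor: (u - 2)(u - 1) = 0, so u = 2 or u = 1.
x^2 = 2 gives x = +/-sqrt(2) ~= +/-1.4142.
x^2 = 1 gives x = +/-1.

x = -1.4142 or x = -1 or x = 1 or x = 1.4142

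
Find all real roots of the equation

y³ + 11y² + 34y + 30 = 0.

y = -6.4495 or y = -3 or y = -1.5505

Possible rational roots are divisors of 30. Testing y = -3 gives 0, so (y + 3) is a factor.
Divide: y³ + 11y² + 34y + 30 = (y + 3)(y² + 8y + 10).
Apply the quadratic formula to y² + 8y + 10 = 0: y = (-8 ± √24)/2, i.e. y ≈ -1.5505 or y ≈ -6.4495.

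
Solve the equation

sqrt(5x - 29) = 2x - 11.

x = 6 or x = 6.25

Square both sides: 5x - 29 = (2x - 11)^2.
Expand and rearrange: 4x^2 - 49x + 150 = 0.
Solving gives x = 6.25 or x = 6.
Check each candidate in the original equation:
  x = 6.25: sqrt(2.25) = 1.5, while 2x - 11 = 1.5 — valid.
  x = 6: sqrt(1) = 1, while 2x - 11 = 1 — valid.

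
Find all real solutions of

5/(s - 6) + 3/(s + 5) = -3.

Multiply both sides by (s - 6)(s + 5):
5(s + 5) + 3(s - 6) = -3(s - 6)(s + 5).
Expand and collect terms: -3s^2 - 5s + 83 = 0.
By the quadratic formula, s = (5 +/- sqrt(1021)) / -6, so s ~= -6.1588 or s ~= 4.4922.
Neither value makes a denominator zero (s != 6, s != -5), so both are valid.

s = -6.1588 or s = 4.4922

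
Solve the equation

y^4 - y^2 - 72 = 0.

y = -3 or y = 3

Let u = y^2. The equation becomes u^2 - u - 72 = 0.
Factor: (u - 9)(u + 8) = 0, so u = 9 or u = -8.
y^2 = 9 gives y = +/-3.
y^2 = -8 < 0 has no real solution.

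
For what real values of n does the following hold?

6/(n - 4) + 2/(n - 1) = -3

Multiply both sides by (n - 4)(n - 1):
6(n - 1) + 2(n - 4) = -3(n - 4)(n - 1).
Expand and collect terms: -3n² + 7n + 2 = 0.
By the quadratic formula, n = (-7 ± √73) / -6, so n ≈ -0.2573 or n ≈ 2.5907.
Neither value makes a denominator zero (n ≠ 4, n ≠ 1), so both are valid.

n = -0.2573 or n = 2.5907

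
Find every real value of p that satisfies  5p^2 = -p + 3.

Rearrange to standard form: 5p^2 + p - 3 = 0.
Discriminant: (1)^2 - 4*5*(-3) = 61.
Quadratic formula: p = (-1 +/- sqrt(61)) / 10.
So p = -1/10 + sqrt(61)/10 ~= 0.681 or p = -sqrt(61)/10 - 1/10 ~= -0.881.

p = -0.881 or p = 0.681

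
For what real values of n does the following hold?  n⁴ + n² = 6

Let u = n². The equation becomes u² + u - 6 = 0.
Factor: (u + 3)(u - 2) = 0, so u = -3 or u = 2.
n² = -3 < 0 has no real solution.
n² = 2 gives n = ±√(2) ≈ ±1.4142.

n = -1.4142 or n = 1.4142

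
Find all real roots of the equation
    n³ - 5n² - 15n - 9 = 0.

n = -1.2426 or n = -1 or n = 7.2426

Possible rational roots are divisors of -9. Testing n = -1 gives 0, so (n + 1) is a factor.
Divide: n³ - 5n² - 15n - 9 = (n + 1)(n² - 6n - 9).
Apply the quadratic formula to n² - 6n - 9 = 0: n = (6 ± √72)/2, i.e. n ≈ 7.2426 or n ≈ -1.2426.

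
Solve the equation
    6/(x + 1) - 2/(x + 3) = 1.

Multiply both sides by (x + 1)(x + 3):
6(x + 3) - 2(x + 1) = (x + 1)(x + 3).
Expand and collect terms: x² - 13 = 0.
By the quadratic formula, x = (0 ± √52) / 2, so x ≈ 3.6056 or x ≈ -3.6056.
Neither value makes a denominator zero (x ≠ -1, x ≠ -3), so both are valid.

x = -3.6056 or x = 3.6056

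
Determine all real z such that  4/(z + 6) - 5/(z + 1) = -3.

z = -7.0452 or z = 0.3785

Multiply both sides by (z + 6)(z + 1):
4(z + 1) - 5(z + 6) = -3(z + 6)(z + 1).
Expand and collect terms: -3z^2 - 20z + 8 = 0.
By the quadratic formula, z = (20 +/- sqrt(496)) / -6, so z ~= -7.0452 or z ~= 0.3785.
Neither value makes a denominator zero (z != -6, z != -1), so both are valid.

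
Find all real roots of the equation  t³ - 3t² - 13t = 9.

Rearrange: t³ - 3t² - 13t - 9 = 0.
Possible rational roots are divisors of -9. Testing t = -1 gives 0, so (t + 1) is a factor.
Divide: t³ - 3t² - 13t - 9 = (t + 1)(t² - 4t - 9).
Apply the quadratic formula to t² - 4t - 9 = 0: t = (4 ± √52)/2, i.e. t ≈ 5.6056 or t ≈ -1.6056.

t = -1.6056 or t = -1 or t = 5.6056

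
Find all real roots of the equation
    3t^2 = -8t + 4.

t = -3.0972 or t = 0.4305

Rearrange to standard form: 3t^2 + 8t - 4 = 0.
Discriminant: (8)^2 - 4*3*(-4) = 112.
Quadratic formula: t = (-8 +/- sqrt(112)) / 6.
So t = -4/3 + 2*sqrt(7)/3 ~= 0.4305 or t = -2*sqrt(7)/3 - 4/3 ~= -3.0972.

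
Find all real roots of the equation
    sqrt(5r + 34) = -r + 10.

Square both sides: 5r + 34 = (-r + 10)^2.
Expand and rearrange: r^2 - 25r + 66 = 0.
Solving gives r = 22 or r = 3.
Check each candidate in the original equation:
  r = 22: sqrt(144) = 12, while -r + 10 = -12 — extraneous.
  r = 3: sqrt(49) = 7, while -r + 10 = 7 — valid.

r = 3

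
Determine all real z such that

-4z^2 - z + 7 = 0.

Discriminant: (-1)^2 - 4*(-4)*7 = 113.
Quadratic formula: z = (1 +/- sqrt(113)) / (-8).
So z = -sqrt(113)/8 - 1/8 ~= -1.4538 or z = -1/8 + sqrt(113)/8 ~= 1.2038.

z = -1.4538 or z = 1.2038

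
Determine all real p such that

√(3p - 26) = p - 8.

p = 9 or p = 10

Square both sides: 3p - 26 = (p - 8)².
Expand and rearrange: p² - 19p + 90 = 0.
Solving gives p = 10 or p = 9.
Check each candidate in the original equation:
  p = 10: √(4) = 2, while p - 8 = 2 — valid.
  p = 9: √(1) = 1, while p - 8 = 1 — valid.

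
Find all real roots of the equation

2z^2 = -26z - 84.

z = -7 or z = -6

Bring every term to one side: 2z^2 + 26z + 84 = 0.
Factor: 2(z + 7)(z + 6) = 0.
So z = -7 or z = -6.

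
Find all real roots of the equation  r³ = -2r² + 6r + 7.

r = -3.1926 or r = -1 or r = 2.1926

Rearrange: r³ + 2r² - 6r - 7 = 0.
Possible rational roots are divisors of -7. Testing r = -1 gives 0, so (r + 1) is a factor.
Divide: r³ + 2r² - 6r - 7 = (r + 1)(r² + r - 7).
Apply the quadratic formula to r² + r - 7 = 0: r = (-1 ± √29)/2, i.e. r ≈ 2.1926 or r ≈ -3.1926.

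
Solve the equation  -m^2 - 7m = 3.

Rearrange to standard form: -m^2 - 7m - 3 = 0.
Discriminant: (-7)^2 - 4*(-1)*(-3) = 37.
Quadratic formula: m = (7 +/- sqrt(37)) / (-2).
So m = -7/2 - sqrt(37)/2 ~= -6.5414 or m = -7/2 + sqrt(37)/2 ~= -0.4586.

m = -6.5414 or m = -0.4586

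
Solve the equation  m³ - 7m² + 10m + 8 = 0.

m = -0.5616 or m = 3.5616 or m = 4

Possible rational roots are divisors of 8. Testing m = 4 gives 0, so (m - 4) is a factor.
Divide: m³ - 7m² + 10m + 8 = (m - 4)(m² - 3m - 2).
Apply the quadratic formula to m² - 3m - 2 = 0: m = (3 ± √17)/2, i.e. m ≈ 3.5616 or m ≈ -0.5616.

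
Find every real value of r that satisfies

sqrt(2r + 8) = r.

r = 4

Square both sides: 2r + 8 = (r)^2.
Expand and rearrange: r^2 - 2r - 8 = 0.
Solving gives r = 4 or r = -2.
Check each candidate in the original equation:
  r = 4: sqrt(16) = 4, while r = 4 — valid.
  r = -2: sqrt(4) = 2, while r = -2 — extraneous.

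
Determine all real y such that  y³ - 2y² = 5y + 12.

y = 4

Rearrange: y³ - 2y² - 5y - 12 = 0.
Possible rational roots are divisors of -12. Testing y = 4 gives 0, so (y - 4) is a factor.
Divide: y³ - 2y² - 5y - 12 = (y - 4)(y² + 2y + 3).
The quadratic y² + 2y + 3 has discriminant -8 < 0, so no further real roots.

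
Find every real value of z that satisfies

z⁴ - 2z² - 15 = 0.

Let u = z². The equation becomes u² - 2u - 15 = 0.
Factor: (u - 5)(u + 3) = 0, so u = 5 or u = -3.
z² = 5 gives z = ±√(5) ≈ ±2.2361.
z² = -3 < 0 has no real solution.

z = -2.2361 or z = 2.2361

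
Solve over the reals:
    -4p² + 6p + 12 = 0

p = -1.1375 or p = 2.6375

Discriminant: (6)² − 4·(-4)·12 = 228.
Quadratic formula: p = (-6 ± √228) / (-8).
So p = 3/4 - √(57)/4 ≈ -1.1375 or p = 3/4 + √(57)/4 ≈ 2.6375.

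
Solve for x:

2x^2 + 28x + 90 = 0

Factor: 2(x + 5)(x + 9) = 0.
So x = -5 or x = -9.

x = -9 or x = -5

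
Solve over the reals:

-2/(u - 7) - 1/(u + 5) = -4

u = -4.7602 or u = 7.5102

Multiply both sides by (u - 7)(u + 5):
-2(u + 5) - (u - 7) = -4(u - 7)(u + 5).
Expand and collect terms: -4u² + 11u + 143 = 0.
By the quadratic formula, u = (-11 ± √2409) / -8, so u ≈ -4.7602 or u ≈ 7.5102.
Neither value makes a denominator zero (u ≠ 7, u ≠ -5), so both are valid.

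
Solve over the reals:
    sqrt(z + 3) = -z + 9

z = 6

Square both sides: z + 3 = (-z + 9)^2.
Expand and rearrange: z^2 - 19z + 78 = 0.
Solving gives z = 13 or z = 6.
Check each candidate in the original equation:
  z = 13: sqrt(16) = 4, while -z + 9 = -4 — extraneous.
  z = 6: sqrt(9) = 3, while -z + 9 = 3 — valid.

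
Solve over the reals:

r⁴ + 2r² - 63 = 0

Let u = r². The equation becomes u² + 2u - 63 = 0.
Factor: (u + 9)(u - 7) = 0, so u = -9 or u = 7.
r² = -9 < 0 has no real solution.
r² = 7 gives r = ±√(7) ≈ ±2.6458.

r = -2.6458 or r = 2.6458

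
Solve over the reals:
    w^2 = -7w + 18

w = -9 or w = 2

Bring every term to one side: w^2 + 7w - 18 = 0.
Factor: (w - 2)(w + 9) = 0.
So w = 2 or w = -9.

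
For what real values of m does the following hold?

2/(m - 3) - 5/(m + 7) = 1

Multiply both sides by (m - 3)(m + 7):
2(m + 7) - 5(m - 3) = (m - 3)(m + 7).
Expand and collect terms: m² + 7m - 50 = 0.
By the quadratic formula, m = (-7 ± √249) / 2, so m ≈ 4.3899 or m ≈ -11.3899.
Neither value makes a denominator zero (m ≠ 3, m ≠ -7), so both are valid.

m = -11.3899 or m = 4.3899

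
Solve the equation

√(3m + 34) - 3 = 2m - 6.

m = 5

Isolate the radical: √(3m + 34) = 2m - 3.
Square both sides: 3m + 34 = (2m - 3)².
Expand and rearrange: 4m² - 15m - 25 = 0.
Solving gives m = 5 or m = -1.25.
Check each candidate in the original equation:
  m = 5: √(49) = 7, while 2m - 3 = 7 — valid.
  m = -1.25: √(30.25) = 5.5, while 2m - 3 = -5.5 — extraneous.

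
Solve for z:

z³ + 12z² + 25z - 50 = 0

Possible rational roots are divisors of -50. Testing z = -5 gives 0, so (z + 5) is a factor.
Divide: z³ + 12z² + 25z - 50 = (z + 5)(z² + 7z - 10).
Apply the quadratic formula to z² + 7z - 10 = 0: z = (-7 ± √89)/2, i.e. z ≈ 1.217 or z ≈ -8.217.

z = -8.217 or z = -5 or z = 1.217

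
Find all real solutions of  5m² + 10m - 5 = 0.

m = -2.4142 or m = 0.4142

Discriminant: (10)² − 4·5·(-5) = 200.
Quadratic formula: m = (-10 ± √200) / 10.
So m = -1 + √(2) ≈ 0.4142 or m = -√(2) - 1 ≈ -2.4142.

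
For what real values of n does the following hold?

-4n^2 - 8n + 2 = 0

n = -2.2247 or n = 0.2247

Discriminant: (-8)^2 - 4*(-4)*2 = 96.
Quadratic formula: n = (8 +/- sqrt(96)) / (-8).
So n = -sqrt(6)/2 - 1 ~= -2.2247 or n = -1 + sqrt(6)/2 ~= 0.2247.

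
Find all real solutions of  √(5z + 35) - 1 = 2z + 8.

z = -2

Isolate the radical: √(5z + 35) = 2z + 9.
Square both sides: 5z + 35 = (2z + 9)².
Expand and rearrange: 4z² + 31z + 46 = 0.
Solving gives z = -2 or z = -5.75.
Check each candidate in the original equation:
  z = -2: √(25) = 5, while 2z + 9 = 5 — valid.
  z = -5.75: √(6.25) = 2.5, while 2z + 9 = -2.5 — extraneous.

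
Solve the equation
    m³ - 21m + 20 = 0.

Possible rational roots are divisors of 20. Testing m = 4 gives 0, so (m - 4) is a factor.
Divide: m³ - 21m + 20 = (m - 4)(m² + 4m - 5).
Factor the quadratic: m = 1 or m = -5.

m = -5 or m = 1 or m = 4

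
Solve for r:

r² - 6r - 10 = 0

r = -1.3589 or r = 7.3589

Discriminant: (-6)² − 4·1·(-10) = 76.
Quadratic formula: r = (6 ± √76) / 2.
So r = 3 + √(19) ≈ 7.3589 or r = 3 - √(19) ≈ -1.3589.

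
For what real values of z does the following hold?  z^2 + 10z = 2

z = -10.1962 or z = 0.1962

Rearrange to standard form: z^2 + 10z - 2 = 0.
Discriminant: (10)^2 - 4*1*(-2) = 108.
Quadratic formula: z = (-10 +/- sqrt(108)) / 2.
So z = -5 + 3*sqrt(3) ~= 0.1962 or z = -3*sqrt(3) - 5 ~= -10.1962.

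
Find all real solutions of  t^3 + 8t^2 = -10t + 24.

t = -5.1623 or t = -4 or t = 1.1623

Rearrange: t^3 + 8t^2 + 10t - 24 = 0.
Possible rational roots are divisors of -24. Testing t = -4 gives 0, so (t + 4) is a factor.
Divide: t^3 + 8t^2 + 10t - 24 = (t + 4)(t^2 + 4t - 6).
Apply the quadratic formula to t^2 + 4t - 6 = 0: t = (-4 +/- sqrt(40))/2, i.e. t ~= 1.1623 or t ~= -5.1623.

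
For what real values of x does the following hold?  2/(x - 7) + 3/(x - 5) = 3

x = 5.6667 or x = 8

Multiply both sides by (x - 7)(x - 5):
2(x - 5) + 3(x - 7) = 3(x - 7)(x - 5).
Expand and collect terms: 3x² - 41x + 136 = 0.
Factor or apply the quadratic formula: x = 8 or x = 5.6667.
Neither value makes a denominator zero (x ≠ 7, x ≠ 5), so both are valid.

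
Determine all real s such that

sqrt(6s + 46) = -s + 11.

s = 3

Square both sides: 6s + 46 = (-s + 11)^2.
Expand and rearrange: s^2 - 28s + 75 = 0.
Solving gives s = 25 or s = 3.
Check each candidate in the original equation:
  s = 25: sqrt(196) = 14, while -s + 11 = -14 — extraneous.
  s = 3: sqrt(64) = 8, while -s + 11 = 8 — valid.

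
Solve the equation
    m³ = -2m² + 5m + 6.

m = -3 or m = -1 or m = 2

Rearrange: m³ + 2m² - 5m - 6 = 0.
Possible rational roots are divisors of -6. Testing m = -3 gives 0, so (m + 3) is a factor.
Divide: m³ + 2m² - 5m - 6 = (m + 3)(m² - m - 2).
Factor the quadratic: m = 2 or m = -1.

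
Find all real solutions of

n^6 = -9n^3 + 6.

n = -2.127 or n = 0.8543

Let u = n^3. The equation becomes u^2 + 9u - 6 = 0.
By the quadratic formula, u = -9/2 + sqrt(105)/2 or u = -sqrt(105)/2 - 9/2.
n^3 = -9/2 + sqrt(105)/2 gives n = (-9/2 + sqrt(105)/2)^(1/3) ~= 0.8543.
n^3 = -sqrt(105)/2 - 9/2 gives n = -(9/2 + sqrt(105)/2)^(1/3) ~= -2.127.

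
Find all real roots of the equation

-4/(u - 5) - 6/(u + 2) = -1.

u = 1 or u = 12

Multiply both sides by (u - 5)(u + 2):
-4(u + 2) - 6(u - 5) = -(u - 5)(u + 2).
Expand and collect terms: -u² + 13u - 12 = 0.
Factor or apply the quadratic formula: u = 1 or u = 12.
Neither value makes a denominator zero (u ≠ 5, u ≠ -2), so both are valid.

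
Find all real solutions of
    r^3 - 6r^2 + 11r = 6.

r = 1 or r = 2 or r = 3

Rearrange: r^3 - 6r^2 + 11r - 6 = 0.
Possible rational roots are divisors of -6. Testing r = 3 gives 0, so (r - 3) is a factor.
Divide: r^3 - 6r^2 + 11r - 6 = (r - 3)(r^2 - 3r + 2).
Factor the quadratic: r = 2 or r = 1.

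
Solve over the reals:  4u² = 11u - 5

u = 0.5746 or u = 2.1754

Rearrange to standard form: 4u² - 11u + 5 = 0.
Discriminant: (-11)² − 4·4·5 = 41.
Quadratic formula: u = (11 ± √41) / 8.
So u = √(41)/8 + 11/8 ≈ 2.1754 or u = 11/8 - √(41)/8 ≈ 0.5746.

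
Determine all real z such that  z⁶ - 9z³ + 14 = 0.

Let u = z³. The equation becomes u² - 9u + 14 = 0.
Factor: (u - 7)(u - 2) = 0, so u = 7 or u = 2.
z³ = 7 gives z = ∛(7) ≈ 1.9129.
z³ = 2 gives z = ∛(2) ≈ 1.2599.

z = 1.2599 or z = 1.9129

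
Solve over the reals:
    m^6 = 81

Let u = m^3. The equation becomes u^2 - 81 = 0.
Factor: (u + 9)(u - 9) = 0, so u = -9 or u = 9.
m^3 = -9 gives m = -(9)^(1/3) ~= -2.0801.
m^3 = 9 gives m = (9)^(1/3) ~= 2.0801.

m = -2.0801 or m = 2.0801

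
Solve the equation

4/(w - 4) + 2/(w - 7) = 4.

w = 4.8139 or w = 7.6861

Multiply both sides by (w - 4)(w - 7):
4(w - 7) + 2(w - 4) = 4(w - 4)(w - 7).
Expand and collect terms: 4w^2 - 50w + 148 = 0.
By the quadratic formula, w = (50 +/- sqrt(132)) / 8, so w ~= 7.6861 or w ~= 4.8139.
Neither value makes a denominator zero (w != 4, w != 7), so both are valid.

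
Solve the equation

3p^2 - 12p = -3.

Rearrange to standard form: 3p^2 - 12p + 3 = 0.
Discriminant: (-12)^2 - 4*3*3 = 108.
Quadratic formula: p = (12 +/- sqrt(108)) / 6.
So p = sqrt(3) + 2 ~= 3.7321 or p = 2 - sqrt(3) ~= 0.2679.

p = 0.2679 or p = 3.7321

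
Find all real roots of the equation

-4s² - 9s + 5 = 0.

s = -2.7111 or s = 0.4611

Discriminant: (-9)² − 4·(-4)·5 = 161.
Quadratic formula: s = (9 ± √161) / (-8).
So s = -√(161)/8 - 9/8 ≈ -2.7111 or s = -9/8 + √(161)/8 ≈ 0.4611.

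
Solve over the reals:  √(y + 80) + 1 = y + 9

y = 1

Isolate the radical: √(y + 80) = y + 8.
Square both sides: y + 80 = (y + 8)².
Expand and rearrange: y² + 15y - 16 = 0.
Solving gives y = 1 or y = -16.
Check each candidate in the original equation:
  y = 1: √(81) = 9, while y + 8 = 9 — valid.
  y = -16: √(64) = 8, while y + 8 = -8 — extraneous.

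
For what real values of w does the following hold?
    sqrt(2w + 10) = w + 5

w = -5 or w = -3

Square both sides: 2w + 10 = (w + 5)^2.
Expand and rearrange: w^2 + 8w + 15 = 0.
Solving gives w = -3 or w = -5.
Check each candidate in the original equation:
  w = -3: sqrt(4) = 2, while w + 5 = 2 — valid.
  w = -5: sqrt(0) = 0, while w + 5 = 0 — valid.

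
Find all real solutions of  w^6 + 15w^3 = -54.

Let u = w^3. The equation becomes u^2 + 15u + 54 = 0.
Factor: (u + 6)(u + 9) = 0, so u = -6 or u = -9.
w^3 = -6 gives w = -(6)^(1/3) ~= -1.8171.
w^3 = -9 gives w = -(9)^(1/3) ~= -2.0801.

w = -2.0801 or w = -1.8171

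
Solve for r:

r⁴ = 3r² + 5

r = -2.0476 or r = 2.0476

Let u = r². The equation becomes u² - 3u - 5 = 0.
By the quadratic formula, u = 3/2 + √(29)/2 or u = 3/2 - √(29)/2.
r² = 3/2 + √(29)/2 gives r = ±√(3/2 + √(29)/2) ≈ ±2.0476.
r² = 3/2 - √(29)/2 < 0 has no real solution.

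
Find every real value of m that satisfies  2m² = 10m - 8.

m = 1 or m = 4

Bring every term to one side: 2m² - 10m + 8 = 0.
Factor: 2(m - 4)(m - 1) = 0.
So m = 4 or m = 1.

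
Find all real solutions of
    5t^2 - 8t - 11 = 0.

Discriminant: (-8)^2 - 4*5*(-11) = 284.
Quadratic formula: t = (8 +/- sqrt(284)) / 10.
So t = 4/5 + sqrt(71)/5 ~= 2.4852 or t = 4/5 - sqrt(71)/5 ~= -0.8852.

t = -0.8852 or t = 2.4852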